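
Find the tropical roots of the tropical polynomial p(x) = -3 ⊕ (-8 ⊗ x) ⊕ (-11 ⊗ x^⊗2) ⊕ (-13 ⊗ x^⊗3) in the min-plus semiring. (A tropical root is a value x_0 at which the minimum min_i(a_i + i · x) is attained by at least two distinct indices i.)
Roots: {2, 3, 5}

Each tropical root is a break point of the lower envelope of the lines y = a_i + i · x (there are 4 lines, with slopes 0, 1, ..., 3). Only the lines that attain the minimum somewhere contribute to roots; other lines are dominated. Here the surviving (envelope) indices are i = 3, i = 2, i = 1, i = 0.
Intersections between consecutive envelope lines give the roots: for adjacent envelope indices i < j the intersection is x = (a_i − a_j) / (j − i). Reading off the sorted break points: {2, 3, 5}.
Verification: at each break x_0, at least two indices attain the minimum of min_i(a_i + i · x_0).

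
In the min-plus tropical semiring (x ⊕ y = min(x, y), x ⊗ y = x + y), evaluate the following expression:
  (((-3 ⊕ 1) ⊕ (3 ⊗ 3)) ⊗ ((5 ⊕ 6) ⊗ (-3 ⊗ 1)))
(((-3 ⊕ 1) ⊕ (3 ⊗ 3)) ⊗ ((5 ⊕ 6) ⊗ (-3 ⊗ 1))) = 0

Expand innermost to outermost. Recall ⊕ takes the minimum of its arguments and ⊗ takes their sum. Working out the expression (((-3 ⊕ 1) ⊕ (3 ⊗ 3)) ⊗ ((5 ⊕ 6) ⊗ (-3 ⊗ 1))) gives 0.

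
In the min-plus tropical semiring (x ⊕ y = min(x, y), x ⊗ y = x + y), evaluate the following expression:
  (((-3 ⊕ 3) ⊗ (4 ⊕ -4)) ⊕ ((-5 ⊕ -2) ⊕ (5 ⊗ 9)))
(((-3 ⊕ 3) ⊗ (4 ⊕ -4)) ⊕ ((-5 ⊕ -2) ⊕ (5 ⊗ 9))) = -7

Expand innermost to outermost. Recall ⊕ takes the minimum of its arguments and ⊗ takes their sum. Working out the expression (((-3 ⊕ 3) ⊗ (4 ⊕ -4)) ⊕ ((-5 ⊕ -2) ⊕ (5 ⊗ 9))) gives -7.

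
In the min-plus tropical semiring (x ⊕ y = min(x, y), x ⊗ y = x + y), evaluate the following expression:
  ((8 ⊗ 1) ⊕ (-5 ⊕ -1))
((8 ⊗ 1) ⊕ (-5 ⊕ -1)) = -5

Expand innermost to outermost. Recall ⊕ takes the minimum of its arguments and ⊗ takes their sum. Working out the expression ((8 ⊗ 1) ⊕ (-5 ⊕ -1)) gives -5.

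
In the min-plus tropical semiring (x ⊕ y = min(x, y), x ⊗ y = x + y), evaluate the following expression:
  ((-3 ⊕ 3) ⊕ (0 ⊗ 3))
((-3 ⊕ 3) ⊕ (0 ⊗ 3)) = -3

Expand innermost to outermost. Recall ⊕ takes the minimum of its arguments and ⊗ takes their sum. Working out the expression ((-3 ⊕ 3) ⊕ (0 ⊗ 3)) gives -3.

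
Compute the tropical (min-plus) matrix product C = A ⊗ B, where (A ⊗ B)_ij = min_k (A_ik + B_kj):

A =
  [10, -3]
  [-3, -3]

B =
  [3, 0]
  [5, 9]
A ⊗ B =
  [2, 6]
  [0, -3]

Apply the min-plus product entry-by-entry:
  C[0][0] = min over k of (A[0][0] + B[0][0] = 10 + 3 = 13, A[0][1] + B[1][0] = -3 + 5 = 2) = 2 (attained at k = 1)
  C[0][1] = min over k of (A[0][0] + B[0][1] = 10 + 0 = 10, A[0][1] + B[1][1] = -3 + 9 = 6) = 6 (attained at k = 1)
  C[1][0] = min over k of (A[1][0] + B[0][0] = -3 + 3 = 0, A[1][1] + B[1][0] = -3 + 5 = 2) = 0 (attained at k = 0)
  C[1][1] = min over k of (A[1][0] + B[0][1] = -3 + 0 = -3, A[1][1] + B[1][1] = -3 + 9 = 6) = -3 (attained at k = 0)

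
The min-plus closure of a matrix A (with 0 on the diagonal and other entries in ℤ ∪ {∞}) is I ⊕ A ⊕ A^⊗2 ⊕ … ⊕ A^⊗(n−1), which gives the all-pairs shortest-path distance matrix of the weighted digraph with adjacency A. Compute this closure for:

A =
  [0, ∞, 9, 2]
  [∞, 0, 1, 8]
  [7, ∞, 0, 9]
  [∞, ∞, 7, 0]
Closure =
  [0, ∞, 9, 2]
  [8, 0, 1, 8]
  [7, ∞, 0, 9]
  [14, ∞, 7, 0]

This is the Floyd-Warshall all-pairs shortest-path computation. For each intermediate vertex k = 0, 1, …, 3, update dist[i][j] ← min(dist[i][j], dist[i][k] + dist[k][j]). The final matrix gives, for each (i, j), the minimum total weight of any directed path from i to j (possibly empty when i = j).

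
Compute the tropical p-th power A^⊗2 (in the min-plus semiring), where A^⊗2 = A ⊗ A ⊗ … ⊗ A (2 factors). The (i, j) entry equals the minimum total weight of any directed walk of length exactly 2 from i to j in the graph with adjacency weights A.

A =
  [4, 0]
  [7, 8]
A^⊗2 =
  [7, 4]
  [11, 7]

Each entry (A^⊗2)_ij equals the minimum over all length-2 walks i = v_0 → v_1 → … → v_2 = j of Σ_t A[v_t][v_{t+1}]. For example, for (i, j) = (0, 1) we minimise over 2 possible intermediate vertex sequences; the minimum is 4, attained along the walk 0 → 0 → 1.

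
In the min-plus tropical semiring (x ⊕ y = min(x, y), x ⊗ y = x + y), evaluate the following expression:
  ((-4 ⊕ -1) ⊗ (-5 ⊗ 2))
((-4 ⊕ -1) ⊗ (-5 ⊗ 2)) = -7

Expand innermost to outermost. Recall ⊕ takes the minimum of its arguments and ⊗ takes their sum. Working out the expression ((-4 ⊕ -1) ⊗ (-5 ⊗ 2)) gives -7.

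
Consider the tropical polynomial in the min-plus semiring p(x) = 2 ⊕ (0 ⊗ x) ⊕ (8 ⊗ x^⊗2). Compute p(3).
p(3) = 2

A tropical monomial a ⊗ x^⊗i evaluates to a + i · x. Evaluating each term at x = 3:
  Term 0 contributes 2 + 0 · 3 = 2
  Term 1 contributes 0 + 1 · 3 = 3
  Term 2 contributes 8 + 2 · 3 = 14
p(3) = ⊕ of these = min[2, 3, 14] = 2.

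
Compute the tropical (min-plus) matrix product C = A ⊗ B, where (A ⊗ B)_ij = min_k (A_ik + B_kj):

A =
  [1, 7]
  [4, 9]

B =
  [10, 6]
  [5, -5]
A ⊗ B =
  [11, 2]
  [14, 4]

Apply the min-plus product entry-by-entry:
  C[0][0] = min over k of (A[0][0] + B[0][0] = 1 + 10 = 11, A[0][1] + B[1][0] = 7 + 5 = 12) = 11 (attained at k = 0)
  C[0][1] = min over k of (A[0][0] + B[0][1] = 1 + 6 = 7, A[0][1] + B[1][1] = 7 + -5 = 2) = 2 (attained at k = 1)
  C[1][0] = min over k of (A[1][0] + B[0][0] = 4 + 10 = 14, A[1][1] + B[1][0] = 9 + 5 = 14) = 14 (attained at k = 0)
  C[1][1] = min over k of (A[1][0] + B[0][1] = 4 + 6 = 10, A[1][1] + B[1][1] = 9 + -5 = 4) = 4 (attained at k = 1)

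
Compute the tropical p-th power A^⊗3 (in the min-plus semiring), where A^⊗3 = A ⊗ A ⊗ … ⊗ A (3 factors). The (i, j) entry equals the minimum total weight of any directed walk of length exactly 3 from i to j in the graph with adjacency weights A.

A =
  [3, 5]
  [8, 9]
A^⊗3 =
  [9, 11]
  [14, 16]

Each entry (A^⊗3)_ij equals the minimum over all length-3 walks i = v_0 → v_1 → … → v_3 = j of Σ_t A[v_t][v_{t+1}]. For example, for (i, j) = (0, 1) we minimise over 4 possible intermediate vertex sequences; the minimum is 11, attained along the walk 0 → 0 → 0 → 1.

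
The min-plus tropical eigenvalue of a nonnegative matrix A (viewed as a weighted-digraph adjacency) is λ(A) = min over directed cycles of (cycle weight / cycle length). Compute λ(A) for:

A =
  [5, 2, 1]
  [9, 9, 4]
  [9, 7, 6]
λ(A) = 5

Enumerate directed cycles and compute their means (weight / length). Sample:
  cycle 0 → 0: weight = 5, length = 1, mean = 5/1 ≈ 5.000
  cycle 1 → 1: weight = 9, length = 1, mean = 9/1 ≈ 9.000
  cycle 2 → 2: weight = 6, length = 1, mean = 6/1 ≈ 6.000
  cycle 0 → 1 → 0: weight = 11, length = 2, mean = 11/2 ≈ 5.500
  cycle 0 → 2 → 0: weight = 10, length = 2, mean = 10/2 ≈ 5.000
  cycle 1 → 0 → 1: weight = 11, length = 2, mean = 11/2 ≈ 5.500
Minimum mean = 5.000, attained e.g. along the cycle 0 → 0 with weight 5 and length 1. So λ(A) = 5/1 = 5.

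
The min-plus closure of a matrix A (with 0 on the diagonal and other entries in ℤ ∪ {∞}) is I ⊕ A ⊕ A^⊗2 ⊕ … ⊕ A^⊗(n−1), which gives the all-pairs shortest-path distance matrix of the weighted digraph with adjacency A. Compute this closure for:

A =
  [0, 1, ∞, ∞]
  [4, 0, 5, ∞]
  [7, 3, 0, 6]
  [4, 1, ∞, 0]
Closure =
  [0, 1, 6, 12]
  [4, 0, 5, 11]
  [7, 3, 0, 6]
  [4, 1, 6, 0]

This is the Floyd-Warshall all-pairs shortest-path computation. For each intermediate vertex k = 0, 1, …, 3, update dist[i][j] ← min(dist[i][j], dist[i][k] + dist[k][j]). The final matrix gives, for each (i, j), the minimum total weight of any directed path from i to j (possibly empty when i = j).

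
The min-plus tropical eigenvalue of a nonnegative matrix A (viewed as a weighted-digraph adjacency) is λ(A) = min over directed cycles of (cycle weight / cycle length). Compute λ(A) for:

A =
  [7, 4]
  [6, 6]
λ(A) = 5

Enumerate directed cycles and compute their means (weight / length). Sample:
  cycle 0 → 0: weight = 7, length = 1, mean = 7/1 ≈ 7.000
  cycle 1 → 1: weight = 6, length = 1, mean = 6/1 ≈ 6.000
  cycle 0 → 1 → 0: weight = 10, length = 2, mean = 10/2 ≈ 5.000
  cycle 1 → 0 → 1: weight = 10, length = 2, mean = 10/2 ≈ 5.000
Minimum mean = 5.000, attained e.g. along the cycle 0 → 1 → 0 with weight 10 and length 2. So λ(A) = 10/2 = 5.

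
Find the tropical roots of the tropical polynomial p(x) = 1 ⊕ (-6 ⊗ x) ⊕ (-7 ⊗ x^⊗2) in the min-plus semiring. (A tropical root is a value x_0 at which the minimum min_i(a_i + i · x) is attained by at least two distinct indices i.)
Roots: {1, 7}

Each tropical root is a break point of the lower envelope of the lines y = a_i + i · x (there are 3 lines, with slopes 0, 1, ..., 2). Only the lines that attain the minimum somewhere contribute to roots; other lines are dominated. Here the surviving (envelope) indices are i = 2, i = 1, i = 0.
Intersections between consecutive envelope lines give the roots: for adjacent envelope indices i < j the intersection is x = (a_i − a_j) / (j − i). Reading off the sorted break points: {1, 7}.
Verification: at each break x_0, at least two indices attain the minimum of min_i(a_i + i · x_0).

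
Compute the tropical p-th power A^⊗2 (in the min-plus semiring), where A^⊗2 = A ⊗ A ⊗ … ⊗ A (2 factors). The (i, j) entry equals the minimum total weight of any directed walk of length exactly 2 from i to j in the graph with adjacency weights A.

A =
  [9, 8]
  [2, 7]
A^⊗2 =
  [10, 15]
  [9, 10]

Each entry (A^⊗2)_ij equals the minimum over all length-2 walks i = v_0 → v_1 → … → v_2 = j of Σ_t A[v_t][v_{t+1}]. For example, for (i, j) = (0, 1) we minimise over 2 possible intermediate vertex sequences; the minimum is 15, attained along the walk 0 → 1 → 1.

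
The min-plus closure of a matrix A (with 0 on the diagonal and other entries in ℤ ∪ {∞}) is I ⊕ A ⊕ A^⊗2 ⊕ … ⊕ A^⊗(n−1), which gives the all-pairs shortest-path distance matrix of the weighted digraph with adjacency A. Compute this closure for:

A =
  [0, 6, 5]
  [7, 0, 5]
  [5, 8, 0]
Closure =
  [0, 6, 5]
  [7, 0, 5]
  [5, 8, 0]

This is the Floyd-Warshall all-pairs shortest-path computation. For each intermediate vertex k = 0, 1, …, 2, update dist[i][j] ← min(dist[i][j], dist[i][k] + dist[k][j]). The final matrix gives, for each (i, j), the minimum total weight of any directed path from i to j (possibly empty when i = j).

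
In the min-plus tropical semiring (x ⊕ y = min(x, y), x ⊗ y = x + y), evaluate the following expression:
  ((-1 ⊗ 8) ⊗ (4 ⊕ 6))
((-1 ⊗ 8) ⊗ (4 ⊕ 6)) = 11

Expand innermost to outermost. Recall ⊕ takes the minimum of its arguments and ⊗ takes their sum. Working out the expression ((-1 ⊗ 8) ⊗ (4 ⊕ 6)) gives 11.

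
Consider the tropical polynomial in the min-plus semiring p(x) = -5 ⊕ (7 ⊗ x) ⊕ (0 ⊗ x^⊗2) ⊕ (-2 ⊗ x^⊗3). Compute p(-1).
p(-1) = -5

A tropical monomial a ⊗ x^⊗i evaluates to a + i · x. Evaluating each term at x = -1:
  Term 0 contributes -5 + 0 · -1 = -5
  Term 1 contributes 7 + 1 · -1 = 6
  Term 2 contributes 0 + 2 · -1 = -2
  Term 3 contributes -2 + 3 · -1 = -5
p(-1) = ⊕ of these = min[-5, 6, -2, -5] = -5.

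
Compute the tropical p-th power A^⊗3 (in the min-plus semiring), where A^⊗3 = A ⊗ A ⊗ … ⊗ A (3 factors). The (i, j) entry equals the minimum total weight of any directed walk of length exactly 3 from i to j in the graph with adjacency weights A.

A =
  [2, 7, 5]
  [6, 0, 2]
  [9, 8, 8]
A^⊗3 =
  [6, 7, 9]
  [6, 0, 2]
  [13, 8, 10]

Each entry (A^⊗3)_ij equals the minimum over all length-3 walks i = v_0 → v_1 → … → v_3 = j of Σ_t A[v_t][v_{t+1}]. For example, for (i, j) = (0, 2) we minimise over 9 possible intermediate vertex sequences; the minimum is 9, attained along the walk 0 → 0 → 0 → 2.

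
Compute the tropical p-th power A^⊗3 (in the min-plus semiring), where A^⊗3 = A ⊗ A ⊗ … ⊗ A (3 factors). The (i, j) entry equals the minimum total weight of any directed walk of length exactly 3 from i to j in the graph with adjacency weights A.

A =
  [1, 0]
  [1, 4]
A^⊗3 =
  [2, 1]
  [2, 2]

Each entry (A^⊗3)_ij equals the minimum over all length-3 walks i = v_0 → v_1 → … → v_3 = j of Σ_t A[v_t][v_{t+1}]. For example, for (i, j) = (0, 1) we minimise over 4 possible intermediate vertex sequences; the minimum is 1, attained along the walk 0 → 1 → 0 → 1.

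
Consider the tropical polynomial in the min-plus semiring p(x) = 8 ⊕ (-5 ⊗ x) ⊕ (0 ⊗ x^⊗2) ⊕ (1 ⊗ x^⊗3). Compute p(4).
p(4) = -1

A tropical monomial a ⊗ x^⊗i evaluates to a + i · x. Evaluating each term at x = 4:
  Term 0 contributes 8 + 0 · 4 = 8
  Term 1 contributes -5 + 1 · 4 = -1
  Term 2 contributes 0 + 2 · 4 = 8
  Term 3 contributes 1 + 3 · 4 = 13
p(4) = ⊕ of these = min[8, -1, 8, 13] = -1.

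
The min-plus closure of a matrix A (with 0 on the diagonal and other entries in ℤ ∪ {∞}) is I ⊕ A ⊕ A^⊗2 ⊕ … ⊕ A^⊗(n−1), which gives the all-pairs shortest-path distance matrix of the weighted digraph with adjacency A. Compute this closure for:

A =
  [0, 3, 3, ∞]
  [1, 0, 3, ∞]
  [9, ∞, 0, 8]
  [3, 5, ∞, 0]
Closure =
  [0, 3, 3, 11]
  [1, 0, 3, 11]
  [9, 12, 0, 8]
  [3, 5, 6, 0]

This is the Floyd-Warshall all-pairs shortest-path computation. For each intermediate vertex k = 0, 1, …, 3, update dist[i][j] ← min(dist[i][j], dist[i][k] + dist[k][j]). The final matrix gives, for each (i, j), the minimum total weight of any directed path from i to j (possibly empty when i = j).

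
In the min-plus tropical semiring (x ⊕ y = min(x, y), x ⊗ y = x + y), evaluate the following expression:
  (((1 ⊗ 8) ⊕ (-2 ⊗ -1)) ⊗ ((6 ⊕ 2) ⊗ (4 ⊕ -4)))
(((1 ⊗ 8) ⊕ (-2 ⊗ -1)) ⊗ ((6 ⊕ 2) ⊗ (4 ⊕ -4))) = -5

Expand innermost to outermost. Recall ⊕ takes the minimum of its arguments and ⊗ takes their sum. Working out the expression (((1 ⊗ 8) ⊕ (-2 ⊗ -1)) ⊗ ((6 ⊕ 2) ⊗ (4 ⊕ -4))) gives -5.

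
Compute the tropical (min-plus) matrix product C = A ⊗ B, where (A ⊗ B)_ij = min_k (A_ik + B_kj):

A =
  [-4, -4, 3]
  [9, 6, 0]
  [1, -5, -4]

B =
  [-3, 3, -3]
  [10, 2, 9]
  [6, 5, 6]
A ⊗ B =
  [-7, -2, -7]
  [6, 5, 6]
  [-2, -3, -2]

Apply the min-plus product entry-by-entry:
  C[0][0] = min over k of (A[0][0] + B[0][0] = -4 + -3 = -7, A[0][1] + B[1][0] = -4 + 10 = 6, A[0][2] + B[2][0] = 3 + 6 = 9) = -7 (attained at k = 0)
  C[0][1] = min over k of (A[0][0] + B[0][1] = -4 + 3 = -1, A[0][1] + B[1][1] = -4 + 2 = -2, A[0][2] + B[2][1] = 3 + 5 = 8) = -2 (attained at k = 1)
  C[0][2] = min over k of (A[0][0] + B[0][2] = -4 + -3 = -7, A[0][1] + B[1][2] = -4 + 9 = 5, A[0][2] + B[2][2] = 3 + 6 = 9) = -7 (attained at k = 0)
  C[1][0] = min over k of (A[1][0] + B[0][0] = 9 + -3 = 6, A[1][1] + B[1][0] = 6 + 10 = 16, A[1][2] + B[2][0] = 0 + 6 = 6) = 6 (attained at k = 0)
  C[1][1] = min over k of (A[1][0] + B[0][1] = 9 + 3 = 12, A[1][1] + B[1][1] = 6 + 2 = 8, A[1][2] + B[2][1] = 0 + 5 = 5) = 5 (attained at k = 2)
  C[1][2] = min over k of (A[1][0] + B[0][2] = 9 + -3 = 6, A[1][1] + B[1][2] = 6 + 9 = 15, A[1][2] + B[2][2] = 0 + 6 = 6) = 6 (attained at k = 0)
  C[2][0] = min over k of (A[2][0] + B[0][0] = 1 + -3 = -2, A[2][1] + B[1][0] = -5 + 10 = 5, A[2][2] + B[2][0] = -4 + 6 = 2) = -2 (attained at k = 0)
  C[2][1] = min over k of (A[2][0] + B[0][1] = 1 + 3 = 4, A[2][1] + B[1][1] = -5 + 2 = -3, A[2][2] + B[2][1] = -4 + 5 = 1) = -3 (attained at k = 1)
  C[2][2] = min over k of (A[2][0] + B[0][2] = 1 + -3 = -2, A[2][1] + B[1][2] = -5 + 9 = 4, A[2][2] + B[2][2] = -4 + 6 = 2) = -2 (attained at k = 0)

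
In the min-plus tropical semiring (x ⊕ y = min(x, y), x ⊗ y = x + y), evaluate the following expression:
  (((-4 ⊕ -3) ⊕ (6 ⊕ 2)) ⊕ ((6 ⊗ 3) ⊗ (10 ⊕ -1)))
(((-4 ⊕ -3) ⊕ (6 ⊕ 2)) ⊕ ((6 ⊗ 3) ⊗ (10 ⊕ -1))) = -4

Expand innermost to outermost. Recall ⊕ takes the minimum of its arguments and ⊗ takes their sum. Working out the expression (((-4 ⊕ -3) ⊕ (6 ⊕ 2)) ⊕ ((6 ⊗ 3) ⊗ (10 ⊕ -1))) gives -4.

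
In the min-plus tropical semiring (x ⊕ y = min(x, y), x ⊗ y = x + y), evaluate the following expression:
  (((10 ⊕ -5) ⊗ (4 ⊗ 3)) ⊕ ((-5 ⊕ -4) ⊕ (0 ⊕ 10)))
(((10 ⊕ -5) ⊗ (4 ⊗ 3)) ⊕ ((-5 ⊕ -4) ⊕ (0 ⊕ 10))) = -5

Expand innermost to outermost. Recall ⊕ takes the minimum of its arguments and ⊗ takes their sum. Working out the expression (((10 ⊕ -5) ⊗ (4 ⊗ 3)) ⊕ ((-5 ⊕ -4) ⊕ (0 ⊕ 10))) gives -5.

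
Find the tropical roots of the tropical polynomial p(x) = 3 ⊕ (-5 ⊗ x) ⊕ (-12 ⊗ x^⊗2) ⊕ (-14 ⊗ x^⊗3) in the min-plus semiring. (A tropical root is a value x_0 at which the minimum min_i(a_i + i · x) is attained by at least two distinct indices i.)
Roots: {2, 7, 8}

Each tropical root is a break point of the lower envelope of the lines y = a_i + i · x (there are 4 lines, with slopes 0, 1, ..., 3). Only the lines that attain the minimum somewhere contribute to roots; other lines are dominated. Here the surviving (envelope) indices are i = 3, i = 2, i = 1, i = 0.
Intersections between consecutive envelope lines give the roots: for adjacent envelope indices i < j the intersection is x = (a_i − a_j) / (j − i). Reading off the sorted break points: {2, 7, 8}.
Verification: at each break x_0, at least two indices attain the minimum of min_i(a_i + i · x_0).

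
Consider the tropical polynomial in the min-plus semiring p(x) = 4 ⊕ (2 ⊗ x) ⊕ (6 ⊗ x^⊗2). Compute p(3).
p(3) = 4

A tropical monomial a ⊗ x^⊗i evaluates to a + i · x. Evaluating each term at x = 3:
  Term 0 contributes 4 + 0 · 3 = 4
  Term 1 contributes 2 + 1 · 3 = 5
  Term 2 contributes 6 + 2 · 3 = 12
p(3) = ⊕ of these = min[4, 5, 12] = 4.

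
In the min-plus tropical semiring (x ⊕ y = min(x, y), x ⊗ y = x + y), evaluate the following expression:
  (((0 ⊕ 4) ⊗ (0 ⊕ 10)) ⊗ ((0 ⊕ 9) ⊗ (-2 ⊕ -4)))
(((0 ⊕ 4) ⊗ (0 ⊕ 10)) ⊗ ((0 ⊕ 9) ⊗ (-2 ⊕ -4))) = -4

Expand innermost to outermost. Recall ⊕ takes the minimum of its arguments and ⊗ takes their sum. Working out the expression (((0 ⊕ 4) ⊗ (0 ⊕ 10)) ⊗ ((0 ⊕ 9) ⊗ (-2 ⊕ -4))) gives -4.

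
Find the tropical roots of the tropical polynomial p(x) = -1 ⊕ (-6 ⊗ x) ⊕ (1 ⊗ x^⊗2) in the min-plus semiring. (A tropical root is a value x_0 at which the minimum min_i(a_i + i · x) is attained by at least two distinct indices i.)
Roots: {-7, 5}

Each tropical root is a break point of the lower envelope of the lines y = a_i + i · x (there are 3 lines, with slopes 0, 1, ..., 2). Only the lines that attain the minimum somewhere contribute to roots; other lines are dominated. Here the surviving (envelope) indices are i = 2, i = 1, i = 0.
Intersections between consecutive envelope lines give the roots: for adjacent envelope indices i < j the intersection is x = (a_i − a_j) / (j − i). Reading off the sorted break points: {-7, 5}.
Verification: at each break x_0, at least two indices attain the minimum of min_i(a_i + i · x_0).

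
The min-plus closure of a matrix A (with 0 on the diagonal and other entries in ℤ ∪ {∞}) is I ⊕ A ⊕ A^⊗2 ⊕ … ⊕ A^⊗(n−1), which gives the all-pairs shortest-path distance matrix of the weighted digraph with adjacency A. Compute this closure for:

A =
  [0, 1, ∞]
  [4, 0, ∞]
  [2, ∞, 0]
Closure =
  [0, 1, ∞]
  [4, 0, ∞]
  [2, 3, 0]

This is the Floyd-Warshall all-pairs shortest-path computation. For each intermediate vertex k = 0, 1, …, 2, update dist[i][j] ← min(dist[i][j], dist[i][k] + dist[k][j]). The final matrix gives, for each (i, j), the minimum total weight of any directed path from i to j (possibly empty when i = j).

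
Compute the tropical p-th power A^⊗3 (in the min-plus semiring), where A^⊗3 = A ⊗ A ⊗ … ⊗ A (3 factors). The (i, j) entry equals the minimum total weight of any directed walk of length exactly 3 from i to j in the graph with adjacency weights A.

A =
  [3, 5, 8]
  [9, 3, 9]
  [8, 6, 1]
A^⊗3 =
  [9, 11, 10]
  [15, 9, 11]
  [10, 8, 3]

Each entry (A^⊗3)_ij equals the minimum over all length-3 walks i = v_0 → v_1 → … → v_3 = j of Σ_t A[v_t][v_{t+1}]. For example, for (i, j) = (0, 2) we minimise over 9 possible intermediate vertex sequences; the minimum is 10, attained along the walk 0 → 2 → 2 → 2.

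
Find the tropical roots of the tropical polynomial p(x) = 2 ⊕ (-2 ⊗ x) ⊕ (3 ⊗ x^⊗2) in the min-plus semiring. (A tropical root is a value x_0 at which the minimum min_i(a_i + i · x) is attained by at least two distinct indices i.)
Roots: {-5, 4}

Each tropical root is a break point of the lower envelope of the lines y = a_i + i · x (there are 3 lines, with slopes 0, 1, ..., 2). Only the lines that attain the minimum somewhere contribute to roots; other lines are dominated. Here the surviving (envelope) indices are i = 2, i = 1, i = 0.
Intersections between consecutive envelope lines give the roots: for adjacent envelope indices i < j the intersection is x = (a_i − a_j) / (j − i). Reading off the sorted break points: {-5, 4}.
Verification: at each break x_0, at least two indices attain the minimum of min_i(a_i + i · x_0).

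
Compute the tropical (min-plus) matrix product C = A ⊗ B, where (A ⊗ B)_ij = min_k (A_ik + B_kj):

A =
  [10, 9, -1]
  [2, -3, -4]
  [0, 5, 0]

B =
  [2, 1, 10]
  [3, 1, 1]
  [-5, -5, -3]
A ⊗ B =
  [-6, -6, -4]
  [-9, -9, -7]
  [-5, -5, -3]

Apply the min-plus product entry-by-entry:
  C[0][0] = min over k of (A[0][0] + B[0][0] = 10 + 2 = 12, A[0][1] + B[1][0] = 9 + 3 = 12, A[0][2] + B[2][0] = -1 + -5 = -6) = -6 (attained at k = 2)
  C[0][1] = min over k of (A[0][0] + B[0][1] = 10 + 1 = 11, A[0][1] + B[1][1] = 9 + 1 = 10, A[0][2] + B[2][1] = -1 + -5 = -6) = -6 (attained at k = 2)
  C[0][2] = min over k of (A[0][0] + B[0][2] = 10 + 10 = 20, A[0][1] + B[1][2] = 9 + 1 = 10, A[0][2] + B[2][2] = -1 + -3 = -4) = -4 (attained at k = 2)
  C[1][0] = min over k of (A[1][0] + B[0][0] = 2 + 2 = 4, A[1][1] + B[1][0] = -3 + 3 = 0, A[1][2] + B[2][0] = -4 + -5 = -9) = -9 (attained at k = 2)
  C[1][1] = min over k of (A[1][0] + B[0][1] = 2 + 1 = 3, A[1][1] + B[1][1] = -3 + 1 = -2, A[1][2] + B[2][1] = -4 + -5 = -9) = -9 (attained at k = 2)
  C[1][2] = min over k of (A[1][0] + B[0][2] = 2 + 10 = 12, A[1][1] + B[1][2] = -3 + 1 = -2, A[1][2] + B[2][2] = -4 + -3 = -7) = -7 (attained at k = 2)
  C[2][0] = min over k of (A[2][0] + B[0][0] = 0 + 2 = 2, A[2][1] + B[1][0] = 5 + 3 = 8, A[2][2] + B[2][0] = 0 + -5 = -5) = -5 (attained at k = 2)
  C[2][1] = min over k of (A[2][0] + B[0][1] = 0 + 1 = 1, A[2][1] + B[1][1] = 5 + 1 = 6, A[2][2] + B[2][1] = 0 + -5 = -5) = -5 (attained at k = 2)
  C[2][2] = min over k of (A[2][0] + B[0][2] = 0 + 10 = 10, A[2][1] + B[1][2] = 5 + 1 = 6, A[2][2] + B[2][2] = 0 + -3 = -3) = -3 (attained at k = 2)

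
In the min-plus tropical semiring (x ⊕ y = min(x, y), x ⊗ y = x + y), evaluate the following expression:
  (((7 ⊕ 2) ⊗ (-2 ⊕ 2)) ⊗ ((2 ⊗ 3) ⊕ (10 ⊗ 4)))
(((7 ⊕ 2) ⊗ (-2 ⊕ 2)) ⊗ ((2 ⊗ 3) ⊕ (10 ⊗ 4))) = 5

Expand innermost to outermost. Recall ⊕ takes the minimum of its arguments and ⊗ takes their sum. Working out the expression (((7 ⊕ 2) ⊗ (-2 ⊕ 2)) ⊗ ((2 ⊗ 3) ⊕ (10 ⊗ 4))) gives 5.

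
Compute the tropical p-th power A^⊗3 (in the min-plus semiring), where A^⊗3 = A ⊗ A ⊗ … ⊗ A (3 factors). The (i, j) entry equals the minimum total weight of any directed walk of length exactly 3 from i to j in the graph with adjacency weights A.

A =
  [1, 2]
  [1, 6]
A^⊗3 =
  [3, 4]
  [3, 4]

Each entry (A^⊗3)_ij equals the minimum over all length-3 walks i = v_0 → v_1 → … → v_3 = j of Σ_t A[v_t][v_{t+1}]. For example, for (i, j) = (0, 1) we minimise over 4 possible intermediate vertex sequences; the minimum is 4, attained along the walk 0 → 0 → 0 → 1.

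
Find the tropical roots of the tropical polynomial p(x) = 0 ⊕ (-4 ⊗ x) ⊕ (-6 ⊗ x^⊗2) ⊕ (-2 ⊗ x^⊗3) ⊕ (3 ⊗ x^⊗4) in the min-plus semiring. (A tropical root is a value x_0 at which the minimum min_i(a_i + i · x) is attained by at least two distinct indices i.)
Roots: {-5, -4, 2, 4}

Each tropical root is a break point of the lower envelope of the lines y = a_i + i · x (there are 5 lines, with slopes 0, 1, ..., 4). Only the lines that attain the minimum somewhere contribute to roots; other lines are dominated. Here the surviving (envelope) indices are i = 4, i = 3, i = 2, i = 1, i = 0.
Intersections between consecutive envelope lines give the roots: for adjacent envelope indices i < j the intersection is x = (a_i − a_j) / (j − i). Reading off the sorted break points: {-5, -4, 2, 4}.
Verification: at each break x_0, at least two indices attain the minimum of min_i(a_i + i · x_0).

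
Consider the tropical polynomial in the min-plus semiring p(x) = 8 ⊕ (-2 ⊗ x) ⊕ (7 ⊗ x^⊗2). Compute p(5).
p(5) = 3

A tropical monomial a ⊗ x^⊗i evaluates to a + i · x. Evaluating each term at x = 5:
  Term 0 contributes 8 + 0 · 5 = 8
  Term 1 contributes -2 + 1 · 5 = 3
  Term 2 contributes 7 + 2 · 5 = 17
p(5) = ⊕ of these = min[8, 3, 17] = 3.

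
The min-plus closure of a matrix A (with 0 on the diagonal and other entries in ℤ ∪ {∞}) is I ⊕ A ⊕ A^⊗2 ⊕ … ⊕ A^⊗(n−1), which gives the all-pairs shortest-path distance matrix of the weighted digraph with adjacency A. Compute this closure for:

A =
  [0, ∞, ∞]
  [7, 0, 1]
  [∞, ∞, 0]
Closure =
  [0, ∞, ∞]
  [7, 0, 1]
  [∞, ∞, 0]

This is the Floyd-Warshall all-pairs shortest-path computation. For each intermediate vertex k = 0, 1, …, 2, update dist[i][j] ← min(dist[i][j], dist[i][k] + dist[k][j]). The final matrix gives, for each (i, j), the minimum total weight of any directed path from i to j (possibly empty when i = j).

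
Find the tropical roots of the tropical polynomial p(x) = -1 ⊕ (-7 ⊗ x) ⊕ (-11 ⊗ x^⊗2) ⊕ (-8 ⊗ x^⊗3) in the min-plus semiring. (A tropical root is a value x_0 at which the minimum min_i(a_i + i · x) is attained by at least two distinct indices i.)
Roots: {-3, 4, 6}

Each tropical root is a break point of the lower envelope of the lines y = a_i + i · x (there are 4 lines, with slopes 0, 1, ..., 3). Only the lines that attain the minimum somewhere contribute to roots; other lines are dominated. Here the surviving (envelope) indices are i = 3, i = 2, i = 1, i = 0.
Intersections between consecutive envelope lines give the roots: for adjacent envelope indices i < j the intersection is x = (a_i − a_j) / (j − i). Reading off the sorted break points: {-3, 4, 6}.
Verification: at each break x_0, at least two indices attain the minimum of min_i(a_i + i · x_0).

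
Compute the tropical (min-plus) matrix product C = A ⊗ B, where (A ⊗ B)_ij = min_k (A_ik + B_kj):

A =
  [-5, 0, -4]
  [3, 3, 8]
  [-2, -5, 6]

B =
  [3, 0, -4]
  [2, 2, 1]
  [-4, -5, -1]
A ⊗ B =
  [-8, -9, -9]
  [4, 3, -1]
  [-3, -3, -6]

Apply the min-plus product entry-by-entry:
  C[0][0] = min over k of (A[0][0] + B[0][0] = -5 + 3 = -2, A[0][1] + B[1][0] = 0 + 2 = 2, A[0][2] + B[2][0] = -4 + -4 = -8) = -8 (attained at k = 2)
  C[0][1] = min over k of (A[0][0] + B[0][1] = -5 + 0 = -5, A[0][1] + B[1][1] = 0 + 2 = 2, A[0][2] + B[2][1] = -4 + -5 = -9) = -9 (attained at k = 2)
  C[0][2] = min over k of (A[0][0] + B[0][2] = -5 + -4 = -9, A[0][1] + B[1][2] = 0 + 1 = 1, A[0][2] + B[2][2] = -4 + -1 = -5) = -9 (attained at k = 0)
  C[1][0] = min over k of (A[1][0] + B[0][0] = 3 + 3 = 6, A[1][1] + B[1][0] = 3 + 2 = 5, A[1][2] + B[2][0] = 8 + -4 = 4) = 4 (attained at k = 2)
  C[1][1] = min over k of (A[1][0] + B[0][1] = 3 + 0 = 3, A[1][1] + B[1][1] = 3 + 2 = 5, A[1][2] + B[2][1] = 8 + -5 = 3) = 3 (attained at k = 0)
  C[1][2] = min over k of (A[1][0] + B[0][2] = 3 + -4 = -1, A[1][1] + B[1][2] = 3 + 1 = 4, A[1][2] + B[2][2] = 8 + -1 = 7) = -1 (attained at k = 0)
  C[2][0] = min over k of (A[2][0] + B[0][0] = -2 + 3 = 1, A[2][1] + B[1][0] = -5 + 2 = -3, A[2][2] + B[2][0] = 6 + -4 = 2) = -3 (attained at k = 1)
  C[2][1] = min over k of (A[2][0] + B[0][1] = -2 + 0 = -2, A[2][1] + B[1][1] = -5 + 2 = -3, A[2][2] + B[2][1] = 6 + -5 = 1) = -3 (attained at k = 1)
  C[2][2] = min over k of (A[2][0] + B[0][2] = -2 + -4 = -6, A[2][1] + B[1][2] = -5 + 1 = -4, A[2][2] + B[2][2] = 6 + -1 = 5) = -6 (attained at k = 0)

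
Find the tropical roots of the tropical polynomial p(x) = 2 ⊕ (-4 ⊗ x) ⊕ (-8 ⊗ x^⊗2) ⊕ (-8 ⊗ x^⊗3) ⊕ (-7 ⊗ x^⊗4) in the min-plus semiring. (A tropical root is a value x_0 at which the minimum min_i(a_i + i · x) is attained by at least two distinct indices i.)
Roots: {-1, 0, 4, 6}

Each tropical root is a break point of the lower envelope of the lines y = a_i + i · x (there are 5 lines, with slopes 0, 1, ..., 4). Only the lines that attain the minimum somewhere contribute to roots; other lines are dominated. Here the surviving (envelope) indices are i = 4, i = 3, i = 2, i = 1, i = 0.
Intersections between consecutive envelope lines give the roots: for adjacent envelope indices i < j the intersection is x = (a_i − a_j) / (j − i). Reading off the sorted break points: {-1, 0, 4, 6}.
Verification: at each break x_0, at least two indices attain the minimum of min_i(a_i + i · x_0).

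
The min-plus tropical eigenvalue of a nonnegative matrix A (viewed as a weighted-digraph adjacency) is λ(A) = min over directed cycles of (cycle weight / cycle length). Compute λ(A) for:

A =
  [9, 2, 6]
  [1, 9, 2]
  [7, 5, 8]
λ(A) = 3/2

Enumerate directed cycles and compute their means (weight / length). Sample:
  cycle 0 → 0: weight = 9, length = 1, mean = 9/1 ≈ 9.000
  cycle 1 → 1: weight = 9, length = 1, mean = 9/1 ≈ 9.000
  cycle 2 → 2: weight = 8, length = 1, mean = 8/1 ≈ 8.000
  cycle 0 → 1 → 0: weight = 3, length = 2, mean = 3/2 ≈ 1.500
  cycle 0 → 2 → 0: weight = 13, length = 2, mean = 13/2 ≈ 6.500
  cycle 1 → 0 → 1: weight = 3, length = 2, mean = 3/2 ≈ 1.500
Minimum mean = 1.500, attained e.g. along the cycle 0 → 1 → 0 with weight 3 and length 2. So λ(A) = 3/2 = 3/2.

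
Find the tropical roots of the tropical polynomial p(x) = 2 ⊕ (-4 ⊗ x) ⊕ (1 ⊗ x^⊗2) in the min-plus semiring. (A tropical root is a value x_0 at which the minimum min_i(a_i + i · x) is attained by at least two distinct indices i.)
Roots: {-5, 6}

Each tropical root is a break point of the lower envelope of the lines y = a_i + i · x (there are 3 lines, with slopes 0, 1, ..., 2). Only the lines that attain the minimum somewhere contribute to roots; other lines are dominated. Here the surviving (envelope) indices are i = 2, i = 1, i = 0.
Intersections between consecutive envelope lines give the roots: for adjacent envelope indices i < j the intersection is x = (a_i − a_j) / (j − i). Reading off the sorted break points: {-5, 6}.
Verification: at each break x_0, at least two indices attain the minimum of min_i(a_i + i · x_0).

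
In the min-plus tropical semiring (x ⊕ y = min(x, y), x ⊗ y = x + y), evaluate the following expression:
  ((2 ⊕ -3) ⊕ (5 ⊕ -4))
((2 ⊕ -3) ⊕ (5 ⊕ -4)) = -4

Expand innermost to outermost. Recall ⊕ takes the minimum of its arguments and ⊗ takes their sum. Working out the expression ((2 ⊕ -3) ⊕ (5 ⊕ -4)) gives -4.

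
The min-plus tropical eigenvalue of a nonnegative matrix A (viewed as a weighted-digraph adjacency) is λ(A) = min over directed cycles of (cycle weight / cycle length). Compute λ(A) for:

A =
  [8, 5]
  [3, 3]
λ(A) = 3

Enumerate directed cycles and compute their means (weight / length). Sample:
  cycle 0 → 0: weight = 8, length = 1, mean = 8/1 ≈ 8.000
  cycle 1 → 1: weight = 3, length = 1, mean = 3/1 ≈ 3.000
  cycle 0 → 1 → 0: weight = 8, length = 2, mean = 8/2 ≈ 4.000
  cycle 1 → 0 → 1: weight = 8, length = 2, mean = 8/2 ≈ 4.000
Minimum mean = 3.000, attained e.g. along the cycle 1 → 1 with weight 3 and length 1. So λ(A) = 3/1 = 3.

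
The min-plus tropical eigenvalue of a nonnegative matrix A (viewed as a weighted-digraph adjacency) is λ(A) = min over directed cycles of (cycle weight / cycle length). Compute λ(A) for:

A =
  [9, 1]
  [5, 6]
λ(A) = 3

Enumerate directed cycles and compute their means (weight / length). Sample:
  cycle 0 → 0: weight = 9, length = 1, mean = 9/1 ≈ 9.000
  cycle 1 → 1: weight = 6, length = 1, mean = 6/1 ≈ 6.000
  cycle 0 → 1 → 0: weight = 6, length = 2, mean = 6/2 ≈ 3.000
  cycle 1 → 0 → 1: weight = 6, length = 2, mean = 6/2 ≈ 3.000
Minimum mean = 3.000, attained e.g. along the cycle 0 → 1 → 0 with weight 6 and length 2. So λ(A) = 6/2 = 3.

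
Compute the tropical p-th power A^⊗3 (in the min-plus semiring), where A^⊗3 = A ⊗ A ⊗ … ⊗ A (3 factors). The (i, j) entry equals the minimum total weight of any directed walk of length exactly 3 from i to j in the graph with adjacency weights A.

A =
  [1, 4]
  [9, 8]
A^⊗3 =
  [3, 6]
  [11, 14]

Each entry (A^⊗3)_ij equals the minimum over all length-3 walks i = v_0 → v_1 → … → v_3 = j of Σ_t A[v_t][v_{t+1}]. For example, for (i, j) = (0, 1) we minimise over 4 possible intermediate vertex sequences; the minimum is 6, attained along the walk 0 → 0 → 0 → 1.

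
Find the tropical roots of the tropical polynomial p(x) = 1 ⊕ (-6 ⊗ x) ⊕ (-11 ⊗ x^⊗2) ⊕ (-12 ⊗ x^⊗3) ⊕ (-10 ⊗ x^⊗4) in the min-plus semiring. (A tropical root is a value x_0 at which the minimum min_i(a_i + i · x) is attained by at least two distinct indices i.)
Roots: {-2, 1, 5, 7}

Each tropical root is a break point of the lower envelope of the lines y = a_i + i · x (there are 5 lines, with slopes 0, 1, ..., 4). Only the lines that attain the minimum somewhere contribute to roots; other lines are dominated. Here the surviving (envelope) indices are i = 4, i = 3, i = 2, i = 1, i = 0.
Intersections between consecutive envelope lines give the roots: for adjacent envelope indices i < j the intersection is x = (a_i − a_j) / (j − i). Reading off the sorted break points: {-2, 1, 5, 7}.
Verification: at each break x_0, at least two indices attain the minimum of min_i(a_i + i · x_0).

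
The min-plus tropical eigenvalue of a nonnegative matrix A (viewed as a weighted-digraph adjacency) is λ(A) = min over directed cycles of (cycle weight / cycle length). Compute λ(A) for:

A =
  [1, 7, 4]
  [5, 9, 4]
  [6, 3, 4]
λ(A) = 1

Enumerate directed cycles and compute their means (weight / length). Sample:
  cycle 0 → 0: weight = 1, length = 1, mean = 1/1 ≈ 1.000
  cycle 1 → 1: weight = 9, length = 1, mean = 9/1 ≈ 9.000
  cycle 2 → 2: weight = 4, length = 1, mean = 4/1 ≈ 4.000
  cycle 0 → 1 → 0: weight = 12, length = 2, mean = 12/2 ≈ 6.000
  cycle 0 → 2 → 0: weight = 10, length = 2, mean = 10/2 ≈ 5.000
  cycle 1 → 0 → 1: weight = 12, length = 2, mean = 12/2 ≈ 6.000
Minimum mean = 1.000, attained e.g. along the cycle 0 → 0 with weight 1 and length 1. So λ(A) = 1/1 = 1.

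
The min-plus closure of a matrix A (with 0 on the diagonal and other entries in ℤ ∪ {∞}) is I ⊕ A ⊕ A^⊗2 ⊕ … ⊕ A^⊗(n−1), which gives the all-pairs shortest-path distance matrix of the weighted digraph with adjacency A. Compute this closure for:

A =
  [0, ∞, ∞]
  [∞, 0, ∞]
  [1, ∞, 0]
Closure =
  [0, ∞, ∞]
  [∞, 0, ∞]
  [1, ∞, 0]

This is the Floyd-Warshall all-pairs shortest-path computation. For each intermediate vertex k = 0, 1, …, 2, update dist[i][j] ← min(dist[i][j], dist[i][k] + dist[k][j]). The final matrix gives, for each (i, j), the minimum total weight of any directed path from i to j (possibly empty when i = j).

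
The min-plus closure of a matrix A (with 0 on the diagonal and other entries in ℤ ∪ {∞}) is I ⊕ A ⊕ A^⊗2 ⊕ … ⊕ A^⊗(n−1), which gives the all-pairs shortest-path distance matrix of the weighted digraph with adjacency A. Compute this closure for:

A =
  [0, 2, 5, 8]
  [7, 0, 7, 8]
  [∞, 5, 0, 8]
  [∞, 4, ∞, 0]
Closure =
  [0, 2, 5, 8]
  [7, 0, 7, 8]
  [12, 5, 0, 8]
  [11, 4, 11, 0]

This is the Floyd-Warshall all-pairs shortest-path computation. For each intermediate vertex k = 0, 1, …, 3, update dist[i][j] ← min(dist[i][j], dist[i][k] + dist[k][j]). The final matrix gives, for each (i, j), the minimum total weight of any directed path from i to j (possibly empty when i = j).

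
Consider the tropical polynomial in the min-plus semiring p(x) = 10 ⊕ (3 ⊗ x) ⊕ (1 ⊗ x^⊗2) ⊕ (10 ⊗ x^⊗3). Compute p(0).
p(0) = 1

A tropical monomial a ⊗ x^⊗i evaluates to a + i · x. Evaluating each term at x = 0:
  Term 0 contributes 10 + 0 · 0 = 10
  Term 1 contributes 3 + 1 · 0 = 3
  Term 2 contributes 1 + 2 · 0 = 1
  Term 3 contributes 10 + 3 · 0 = 10
p(0) = ⊕ of these = min[10, 3, 1, 10] = 1.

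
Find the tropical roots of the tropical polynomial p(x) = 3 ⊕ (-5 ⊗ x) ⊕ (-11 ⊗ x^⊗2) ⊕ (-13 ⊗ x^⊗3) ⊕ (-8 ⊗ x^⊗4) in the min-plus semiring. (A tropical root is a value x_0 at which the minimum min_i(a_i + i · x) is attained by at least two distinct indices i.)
Roots: {-5, 2, 6, 8}

Each tropical root is a break point of the lower envelope of the lines y = a_i + i · x (there are 5 lines, with slopes 0, 1, ..., 4). Only the lines that attain the minimum somewhere contribute to roots; other lines are dominated. Here the surviving (envelope) indices are i = 4, i = 3, i = 2, i = 1, i = 0.
Intersections between consecutive envelope lines give the roots: for adjacent envelope indices i < j the intersection is x = (a_i − a_j) / (j − i). Reading off the sorted break points: {-5, 2, 6, 8}.
Verification: at each break x_0, at least two indices attain the minimum of min_i(a_i + i · x_0).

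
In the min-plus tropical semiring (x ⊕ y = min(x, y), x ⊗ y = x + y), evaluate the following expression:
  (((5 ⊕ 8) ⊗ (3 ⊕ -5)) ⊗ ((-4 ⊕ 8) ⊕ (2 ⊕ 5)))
(((5 ⊕ 8) ⊗ (3 ⊕ -5)) ⊗ ((-4 ⊕ 8) ⊕ (2 ⊕ 5))) = -4

Expand innermost to outermost. Recall ⊕ takes the minimum of its arguments and ⊗ takes their sum. Working out the expression (((5 ⊕ 8) ⊗ (3 ⊕ -5)) ⊗ ((-4 ⊕ 8) ⊕ (2 ⊕ 5))) gives -4.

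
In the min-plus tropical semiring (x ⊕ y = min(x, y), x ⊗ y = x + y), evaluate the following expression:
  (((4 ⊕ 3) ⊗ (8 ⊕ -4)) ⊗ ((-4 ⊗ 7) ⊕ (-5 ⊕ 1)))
(((4 ⊕ 3) ⊗ (8 ⊕ -4)) ⊗ ((-4 ⊗ 7) ⊕ (-5 ⊕ 1))) = -6

Expand innermost to outermost. Recall ⊕ takes the minimum of its arguments and ⊗ takes their sum. Working out the expression (((4 ⊕ 3) ⊗ (8 ⊕ -4)) ⊗ ((-4 ⊗ 7) ⊕ (-5 ⊕ 1))) gives -6.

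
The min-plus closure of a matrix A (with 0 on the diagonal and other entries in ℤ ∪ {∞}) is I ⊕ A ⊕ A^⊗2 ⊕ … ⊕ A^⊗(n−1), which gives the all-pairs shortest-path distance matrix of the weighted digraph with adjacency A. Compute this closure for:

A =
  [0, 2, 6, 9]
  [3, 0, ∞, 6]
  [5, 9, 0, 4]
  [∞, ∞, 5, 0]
Closure =
  [0, 2, 6, 8]
  [3, 0, 9, 6]
  [5, 7, 0, 4]
  [10, 12, 5, 0]

This is the Floyd-Warshall all-pairs shortest-path computation. For each intermediate vertex k = 0, 1, …, 3, update dist[i][j] ← min(dist[i][j], dist[i][k] + dist[k][j]). The final matrix gives, for each (i, j), the minimum total weight of any directed path from i to j (possibly empty when i = j).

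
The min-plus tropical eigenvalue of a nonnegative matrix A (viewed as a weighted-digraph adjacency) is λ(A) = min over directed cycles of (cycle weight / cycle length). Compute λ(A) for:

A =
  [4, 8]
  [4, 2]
λ(A) = 2

Enumerate directed cycles and compute their means (weight / length). Sample:
  cycle 0 → 0: weight = 4, length = 1, mean = 4/1 ≈ 4.000
  cycle 1 → 1: weight = 2, length = 1, mean = 2/1 ≈ 2.000
  cycle 0 → 1 → 0: weight = 12, length = 2, mean = 12/2 ≈ 6.000
  cycle 1 → 0 → 1: weight = 12, length = 2, mean = 12/2 ≈ 6.000
Minimum mean = 2.000, attained e.g. along the cycle 1 → 1 with weight 2 and length 1. So λ(A) = 2/1 = 2.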